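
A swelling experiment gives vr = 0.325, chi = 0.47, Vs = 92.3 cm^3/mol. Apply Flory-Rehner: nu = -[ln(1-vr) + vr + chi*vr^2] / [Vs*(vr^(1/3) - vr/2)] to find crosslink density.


ln(1 - vr) = ln(1 - 0.325) = -0.3930
Numerator = -((-0.3930) + 0.325 + 0.47 * 0.325^2) = 0.0184
Denominator = 92.3 * (0.325^(1/3) - 0.325/2) = 48.4607
nu = 0.0184 / 48.4607 = 3.7967e-04 mol/cm^3

3.7967e-04 mol/cm^3


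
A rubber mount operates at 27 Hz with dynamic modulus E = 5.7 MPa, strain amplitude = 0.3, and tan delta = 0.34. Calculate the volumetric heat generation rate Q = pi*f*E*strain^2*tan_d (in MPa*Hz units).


Q = pi * f * E * strain^2 * tan_d
= pi * 27 * 5.7 * 0.3^2 * 0.34
= pi * 27 * 5.7 * 0.0900 * 0.34
= 14.7948

Q = 14.7948


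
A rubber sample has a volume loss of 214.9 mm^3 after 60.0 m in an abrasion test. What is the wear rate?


Rate = volume_loss / distance
= 214.9 / 60.0
= 3.582 mm^3/m

3.582 mm^3/m


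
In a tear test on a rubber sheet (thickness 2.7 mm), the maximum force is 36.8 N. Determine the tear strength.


Tear strength = force / thickness
= 36.8 / 2.7
= 13.63 N/mm

13.63 N/mm


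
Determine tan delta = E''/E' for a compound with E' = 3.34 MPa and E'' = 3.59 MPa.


tan delta = E'' / E'
= 3.59 / 3.34
= 1.0749

tan delta = 1.0749


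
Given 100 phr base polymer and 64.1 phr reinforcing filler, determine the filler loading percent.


Filler % = filler / (rubber + filler) * 100
= 64.1 / (100 + 64.1) * 100
= 64.1 / 164.1 * 100
= 39.06%

39.06%


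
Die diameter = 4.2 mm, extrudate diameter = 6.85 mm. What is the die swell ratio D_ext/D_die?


Die swell ratio = D_extrudate / D_die
= 6.85 / 4.2
= 1.631

Die swell = 1.631


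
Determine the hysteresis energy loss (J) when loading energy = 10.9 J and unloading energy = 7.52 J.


Hysteresis loss = loading - unloading
= 10.9 - 7.52
= 3.38 J

3.38 J


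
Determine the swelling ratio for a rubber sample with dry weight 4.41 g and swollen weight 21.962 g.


Q = W_swollen / W_dry
Q = 21.962 / 4.41
Q = 4.98

Q = 4.98


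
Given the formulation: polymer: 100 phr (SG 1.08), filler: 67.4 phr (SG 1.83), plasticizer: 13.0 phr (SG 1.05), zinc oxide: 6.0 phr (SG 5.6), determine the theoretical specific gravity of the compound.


Sum of weights = 186.4
Volume contributions:
  polymer: 100/1.08 = 92.5926
  filler: 67.4/1.83 = 36.8306
  plasticizer: 13.0/1.05 = 12.3810
  zinc oxide: 6.0/5.6 = 1.0714
Sum of volumes = 142.8756
SG = 186.4 / 142.8756 = 1.305

SG = 1.305


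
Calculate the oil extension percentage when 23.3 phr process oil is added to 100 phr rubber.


Oil % = oil / (100 + oil) * 100
= 23.3 / (100 + 23.3) * 100
= 23.3 / 123.3 * 100
= 18.9%

18.9%


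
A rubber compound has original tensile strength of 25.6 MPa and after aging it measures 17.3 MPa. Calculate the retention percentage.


Retention = aged / original * 100
= 17.3 / 25.6 * 100
= 67.6%

67.6%


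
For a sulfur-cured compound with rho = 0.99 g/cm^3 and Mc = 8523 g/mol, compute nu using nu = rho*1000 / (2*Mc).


nu = rho * 1000 / (2 * Mc)
nu = 0.99 * 1000 / (2 * 8523)
nu = 990.0 / 17046
nu = 0.0581 mol/L

0.0581 mol/L


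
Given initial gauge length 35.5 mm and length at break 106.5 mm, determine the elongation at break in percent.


Elongation = (Lf - L0) / L0 * 100
= (106.5 - 35.5) / 35.5 * 100
= 71.0 / 35.5 * 100
= 200.0%

200.0%


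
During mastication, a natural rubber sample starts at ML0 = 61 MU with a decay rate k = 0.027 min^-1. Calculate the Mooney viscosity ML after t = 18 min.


ML = ML0 * exp(-k * t)
ML = 61 * exp(-0.027 * 18)
ML = 61 * 0.6151
ML = 37.52 MU

37.52 MU


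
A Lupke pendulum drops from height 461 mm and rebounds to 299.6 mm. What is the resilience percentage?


Resilience = h_rebound / h_drop * 100
= 299.6 / 461 * 100
= 65.0%

65.0%


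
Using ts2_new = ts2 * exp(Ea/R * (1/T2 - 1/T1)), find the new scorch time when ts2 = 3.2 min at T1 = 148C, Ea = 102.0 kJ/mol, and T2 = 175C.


Convert temperatures: T1 = 148 + 273.15 = 421.15 K, T2 = 175 + 273.15 = 448.15 K
ts2_new = 3.2 * exp(102000 / 8.314 * (1/448.15 - 1/421.15))
1/T2 - 1/T1 = -1.4306e-04
ts2_new = 0.55 min

0.55 min


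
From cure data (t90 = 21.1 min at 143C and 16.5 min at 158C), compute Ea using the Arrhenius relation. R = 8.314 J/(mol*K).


T1 = 416.15 K, T2 = 431.15 K
1/T1 - 1/T2 = 8.3601e-05
ln(t1/t2) = ln(21.1/16.5) = 0.2459
Ea = 8.314 * 0.2459 / 8.3601e-05 = 24455.5783 J/mol
Ea = 24.46 kJ/mol

24.46 kJ/mol


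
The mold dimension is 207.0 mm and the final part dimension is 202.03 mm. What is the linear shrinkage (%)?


Shrinkage = (mold - part) / mold * 100
= (207.0 - 202.03) / 207.0 * 100
= 4.97 / 207.0 * 100
= 2.4%

2.4%


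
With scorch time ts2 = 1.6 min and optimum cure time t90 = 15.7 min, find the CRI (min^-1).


CRI = 100 / (t90 - ts2)
= 100 / (15.7 - 1.6)
= 100 / 14.1
= 7.09 min^-1

7.09 min^-1


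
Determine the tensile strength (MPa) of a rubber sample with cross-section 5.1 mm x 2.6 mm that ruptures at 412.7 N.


Area = width * thickness = 5.1 * 2.6 = 13.26 mm^2
TS = force / area = 412.7 / 13.26 = 31.12 MPa

31.12 MPa


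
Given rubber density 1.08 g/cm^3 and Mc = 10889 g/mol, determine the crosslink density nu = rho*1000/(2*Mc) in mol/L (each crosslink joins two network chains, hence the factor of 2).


nu = rho * 1000 / (2 * Mc)
nu = 1.08 * 1000 / (2 * 10889)
nu = 1080.0 / 21778
nu = 0.0496 mol/L

0.0496 mol/L


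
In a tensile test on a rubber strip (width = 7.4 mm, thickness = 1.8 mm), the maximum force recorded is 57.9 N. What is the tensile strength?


Area = width * thickness = 7.4 * 1.8 = 13.32 mm^2
TS = force / area = 57.9 / 13.32 = 4.35 MPa

4.35 MPa


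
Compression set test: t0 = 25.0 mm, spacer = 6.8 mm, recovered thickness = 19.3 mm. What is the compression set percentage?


CS = (t0 - recovered) / (t0 - ts) * 100
= (25.0 - 19.3) / (25.0 - 6.8) * 100
= 5.7 / 18.2 * 100
= 31.3%

31.3%


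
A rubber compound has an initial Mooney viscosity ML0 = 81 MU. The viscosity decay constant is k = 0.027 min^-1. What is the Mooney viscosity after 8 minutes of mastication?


ML = ML0 * exp(-k * t)
ML = 81 * exp(-0.027 * 8)
ML = 81 * 0.8057
ML = 65.26 MU

65.26 MU


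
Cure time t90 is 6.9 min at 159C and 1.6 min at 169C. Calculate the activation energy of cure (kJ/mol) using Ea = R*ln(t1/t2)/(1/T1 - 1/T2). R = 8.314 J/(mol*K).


T1 = 432.15 K, T2 = 442.15 K
1/T1 - 1/T2 = 5.2335e-05
ln(t1/t2) = ln(6.9/1.6) = 1.4615
Ea = 8.314 * 1.4615 / 5.2335e-05 = 232176.5057 J/mol
Ea = 232.18 kJ/mol

232.18 kJ/mol


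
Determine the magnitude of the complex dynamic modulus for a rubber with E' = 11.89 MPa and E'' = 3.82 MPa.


|E*| = sqrt(E'^2 + E''^2)
= sqrt(11.89^2 + 3.82^2)
= sqrt(141.3721 + 14.5924)
= 12.489 MPa

12.489 MPa


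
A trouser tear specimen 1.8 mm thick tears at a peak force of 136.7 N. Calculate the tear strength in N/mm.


Tear strength = force / thickness
= 136.7 / 1.8
= 75.94 N/mm

75.94 N/mm


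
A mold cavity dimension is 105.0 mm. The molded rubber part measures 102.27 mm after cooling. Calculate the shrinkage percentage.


Shrinkage = (mold - part) / mold * 100
= (105.0 - 102.27) / 105.0 * 100
= 2.73 / 105.0 * 100
= 2.6%

2.6%


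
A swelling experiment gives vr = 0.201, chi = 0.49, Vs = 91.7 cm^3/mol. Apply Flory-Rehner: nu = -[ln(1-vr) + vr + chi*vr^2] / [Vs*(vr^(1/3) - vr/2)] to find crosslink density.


ln(1 - vr) = ln(1 - 0.201) = -0.2244
Numerator = -((-0.2244) + 0.201 + 0.49 * 0.201^2) = 0.0036
Denominator = 91.7 * (0.201^(1/3) - 0.201/2) = 44.4999
nu = 0.0036 / 44.4999 = 8.0851e-05 mol/cm^3

8.0851e-05 mol/cm^3


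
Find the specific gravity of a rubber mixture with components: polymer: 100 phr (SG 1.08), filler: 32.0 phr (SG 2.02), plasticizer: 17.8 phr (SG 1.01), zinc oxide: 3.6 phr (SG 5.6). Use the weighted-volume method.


Sum of weights = 153.4
Volume contributions:
  polymer: 100/1.08 = 92.5926
  filler: 32.0/2.02 = 15.8416
  plasticizer: 17.8/1.01 = 17.6238
  zinc oxide: 3.6/5.6 = 0.6429
Sum of volumes = 126.7008
SG = 153.4 / 126.7008 = 1.211

SG = 1.211


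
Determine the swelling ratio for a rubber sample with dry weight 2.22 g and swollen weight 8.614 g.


Q = W_swollen / W_dry
Q = 8.614 / 2.22
Q = 3.88

Q = 3.88


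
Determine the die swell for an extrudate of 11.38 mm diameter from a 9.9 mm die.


Die swell ratio = D_extrudate / D_die
= 11.38 / 9.9
= 1.149

Die swell = 1.149


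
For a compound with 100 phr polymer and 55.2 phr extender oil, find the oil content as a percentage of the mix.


Oil % = oil / (100 + oil) * 100
= 55.2 / (100 + 55.2) * 100
= 55.2 / 155.2 * 100
= 35.57%

35.57%


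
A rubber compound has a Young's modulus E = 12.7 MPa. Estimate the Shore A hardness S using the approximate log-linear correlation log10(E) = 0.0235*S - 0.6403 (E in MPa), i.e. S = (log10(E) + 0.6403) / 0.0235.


log10(E) = 0.0235*S - 0.6403  =>  S = (log10(E) + 0.6403) / 0.0235
log10(12.7) = 1.103804
S = (1.103804 + 0.6403) / 0.0235 = 1.744104 / 0.0235
S = 74.2

Shore A = 74.2


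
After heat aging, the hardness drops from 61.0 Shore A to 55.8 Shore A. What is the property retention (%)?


Retention = aged / original * 100
= 55.8 / 61.0 * 100
= 91.5%

91.5%


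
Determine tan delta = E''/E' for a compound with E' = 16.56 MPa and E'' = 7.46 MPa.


tan delta = E'' / E'
= 7.46 / 16.56
= 0.4505

tan delta = 0.4505


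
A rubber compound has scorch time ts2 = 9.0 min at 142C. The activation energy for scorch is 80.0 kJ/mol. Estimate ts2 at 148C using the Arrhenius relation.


Convert temperatures: T1 = 142 + 273.15 = 415.15 K, T2 = 148 + 273.15 = 421.15 K
ts2_new = 9.0 * exp(80000 / 8.314 * (1/421.15 - 1/415.15))
1/T2 - 1/T1 = -3.4317e-05
ts2_new = 6.47 min

6.47 min


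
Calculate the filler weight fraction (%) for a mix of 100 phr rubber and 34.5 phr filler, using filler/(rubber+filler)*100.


Filler % = filler / (rubber + filler) * 100
= 34.5 / (100 + 34.5) * 100
= 34.5 / 134.5 * 100
= 25.65%

25.65%


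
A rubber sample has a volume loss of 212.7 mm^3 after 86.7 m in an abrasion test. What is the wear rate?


Rate = volume_loss / distance
= 212.7 / 86.7
= 2.453 mm^3/m

2.453 mm^3/m


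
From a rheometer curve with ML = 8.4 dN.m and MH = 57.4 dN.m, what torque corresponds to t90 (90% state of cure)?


M90 = ML + 0.9 * (MH - ML)
M90 = 8.4 + 0.9 * (57.4 - 8.4)
M90 = 8.4 + 0.9 * 49.0
M90 = 52.5 dN.m

52.5 dN.m


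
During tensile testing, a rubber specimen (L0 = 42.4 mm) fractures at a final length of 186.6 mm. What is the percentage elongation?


Elongation = (Lf - L0) / L0 * 100
= (186.6 - 42.4) / 42.4 * 100
= 144.2 / 42.4 * 100
= 340.1%

340.1%


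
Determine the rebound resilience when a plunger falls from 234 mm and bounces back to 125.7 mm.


Resilience = h_rebound / h_drop * 100
= 125.7 / 234 * 100
= 53.7%

53.7%


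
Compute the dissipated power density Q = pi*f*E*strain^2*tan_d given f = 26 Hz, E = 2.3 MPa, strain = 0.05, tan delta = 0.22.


Q = pi * f * E * strain^2 * tan_d
= pi * 26 * 2.3 * 0.05^2 * 0.22
= pi * 26 * 2.3 * 0.0025 * 0.22
= 0.1033

Q = 0.1033


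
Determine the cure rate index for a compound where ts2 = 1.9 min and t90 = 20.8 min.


CRI = 100 / (t90 - ts2)
= 100 / (20.8 - 1.9)
= 100 / 18.9
= 5.29 min^-1

5.29 min^-1


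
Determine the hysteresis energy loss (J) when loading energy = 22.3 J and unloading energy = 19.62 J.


Hysteresis loss = loading - unloading
= 22.3 - 19.62
= 2.68 J

2.68 J


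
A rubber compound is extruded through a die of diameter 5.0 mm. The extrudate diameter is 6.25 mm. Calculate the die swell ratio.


Die swell ratio = D_extrudate / D_die
= 6.25 / 5.0
= 1.25

Die swell = 1.25


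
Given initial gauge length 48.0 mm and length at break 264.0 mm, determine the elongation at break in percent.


Elongation = (Lf - L0) / L0 * 100
= (264.0 - 48.0) / 48.0 * 100
= 216.0 / 48.0 * 100
= 450.0%

450.0%


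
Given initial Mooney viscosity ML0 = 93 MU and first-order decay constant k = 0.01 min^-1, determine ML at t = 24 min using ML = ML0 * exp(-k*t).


ML = ML0 * exp(-k * t)
ML = 93 * exp(-0.01 * 24)
ML = 93 * 0.7866
ML = 73.16 MU

73.16 MU


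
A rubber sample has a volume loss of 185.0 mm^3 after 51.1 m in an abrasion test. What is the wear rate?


Rate = volume_loss / distance
= 185.0 / 51.1
= 3.62 mm^3/m

3.62 mm^3/m


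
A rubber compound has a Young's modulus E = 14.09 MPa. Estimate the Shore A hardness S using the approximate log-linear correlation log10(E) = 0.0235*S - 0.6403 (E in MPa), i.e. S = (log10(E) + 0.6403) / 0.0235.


log10(E) = 0.0235*S - 0.6403  =>  S = (log10(E) + 0.6403) / 0.0235
log10(14.09) = 1.148911
S = (1.148911 + 0.6403) / 0.0235 = 1.789211 / 0.0235
S = 76.1

Shore A = 76.1


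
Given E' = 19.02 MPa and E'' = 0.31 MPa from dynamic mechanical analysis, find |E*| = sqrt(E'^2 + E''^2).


|E*| = sqrt(E'^2 + E''^2)
= sqrt(19.02^2 + 0.31^2)
= sqrt(361.7604 + 0.0961)
= 19.023 MPa

19.023 MPa


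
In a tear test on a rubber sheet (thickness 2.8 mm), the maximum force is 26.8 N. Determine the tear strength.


Tear strength = force / thickness
= 26.8 / 2.8
= 9.57 N/mm

9.57 N/mm


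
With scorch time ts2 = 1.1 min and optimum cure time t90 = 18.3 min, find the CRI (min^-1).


CRI = 100 / (t90 - ts2)
= 100 / (18.3 - 1.1)
= 100 / 17.2
= 5.81 min^-1

5.81 min^-1


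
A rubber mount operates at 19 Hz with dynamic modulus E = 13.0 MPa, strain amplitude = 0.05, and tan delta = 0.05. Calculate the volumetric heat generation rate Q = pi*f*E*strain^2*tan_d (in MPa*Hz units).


Q = pi * f * E * strain^2 * tan_d
= pi * 19 * 13.0 * 0.05^2 * 0.05
= pi * 19 * 13.0 * 0.0025 * 0.05
= 0.0970

Q = 0.0970


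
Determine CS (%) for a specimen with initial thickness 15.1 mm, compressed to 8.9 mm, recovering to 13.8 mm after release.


CS = (t0 - recovered) / (t0 - ts) * 100
= (15.1 - 13.8) / (15.1 - 8.9) * 100
= 1.3 / 6.2 * 100
= 21.0%

21.0%


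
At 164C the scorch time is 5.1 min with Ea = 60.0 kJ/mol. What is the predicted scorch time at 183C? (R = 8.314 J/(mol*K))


Convert temperatures: T1 = 164 + 273.15 = 437.15 K, T2 = 183 + 273.15 = 456.15 K
ts2_new = 5.1 * exp(60000 / 8.314 * (1/456.15 - 1/437.15))
1/T2 - 1/T1 = -9.5283e-05
ts2_new = 2.56 min

2.56 min


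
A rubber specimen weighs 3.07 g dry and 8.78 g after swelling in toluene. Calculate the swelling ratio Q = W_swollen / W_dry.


Q = W_swollen / W_dry
Q = 8.78 / 3.07
Q = 2.86

Q = 2.86


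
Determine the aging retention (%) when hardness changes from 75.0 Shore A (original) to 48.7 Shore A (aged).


Retention = aged / original * 100
= 48.7 / 75.0 * 100
= 64.9%

64.9%


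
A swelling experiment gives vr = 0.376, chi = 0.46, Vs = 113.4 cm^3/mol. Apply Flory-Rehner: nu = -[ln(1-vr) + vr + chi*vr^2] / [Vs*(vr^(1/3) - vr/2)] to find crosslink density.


ln(1 - vr) = ln(1 - 0.376) = -0.4716
Numerator = -((-0.4716) + 0.376 + 0.46 * 0.376^2) = 0.0306
Denominator = 113.4 * (0.376^(1/3) - 0.376/2) = 60.5290
nu = 0.0306 / 60.5290 = 5.0508e-04 mol/cm^3

5.0508e-04 mol/cm^3


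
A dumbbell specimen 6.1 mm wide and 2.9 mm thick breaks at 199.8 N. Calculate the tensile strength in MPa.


Area = width * thickness = 6.1 * 2.9 = 17.69 mm^2
TS = force / area = 199.8 / 17.69 = 11.29 MPa

11.29 MPa


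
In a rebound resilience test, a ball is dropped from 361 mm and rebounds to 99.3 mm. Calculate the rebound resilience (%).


Resilience = h_rebound / h_drop * 100
= 99.3 / 361 * 100
= 27.5%

27.5%


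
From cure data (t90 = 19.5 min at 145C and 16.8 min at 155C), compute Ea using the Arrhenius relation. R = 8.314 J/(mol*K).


T1 = 418.15 K, T2 = 428.15 K
1/T1 - 1/T2 = 5.5856e-05
ln(t1/t2) = ln(19.5/16.8) = 0.1490
Ea = 8.314 * 0.1490 / 5.5856e-05 = 22183.3959 J/mol
Ea = 22.18 kJ/mol

22.18 kJ/mol


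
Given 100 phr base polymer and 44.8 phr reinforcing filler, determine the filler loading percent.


Filler % = filler / (rubber + filler) * 100
= 44.8 / (100 + 44.8) * 100
= 44.8 / 144.8 * 100
= 30.94%

30.94%


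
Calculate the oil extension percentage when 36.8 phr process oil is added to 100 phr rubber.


Oil % = oil / (100 + oil) * 100
= 36.8 / (100 + 36.8) * 100
= 36.8 / 136.8 * 100
= 26.9%

26.9%


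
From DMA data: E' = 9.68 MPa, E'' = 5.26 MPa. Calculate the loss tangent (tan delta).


tan delta = E'' / E'
= 5.26 / 9.68
= 0.5434

tan delta = 0.5434


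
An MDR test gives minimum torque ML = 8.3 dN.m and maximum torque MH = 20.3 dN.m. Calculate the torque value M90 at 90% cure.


M90 = ML + 0.9 * (MH - ML)
M90 = 8.3 + 0.9 * (20.3 - 8.3)
M90 = 8.3 + 0.9 * 12.0
M90 = 19.1 dN.m

19.1 dN.m


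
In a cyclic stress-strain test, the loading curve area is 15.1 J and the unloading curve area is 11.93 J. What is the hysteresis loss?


Hysteresis loss = loading - unloading
= 15.1 - 11.93
= 3.17 J

3.17 J


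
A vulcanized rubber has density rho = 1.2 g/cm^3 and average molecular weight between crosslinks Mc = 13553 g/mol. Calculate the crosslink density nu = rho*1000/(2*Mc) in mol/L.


nu = rho * 1000 / (2 * Mc)
nu = 1.2 * 1000 / (2 * 13553)
nu = 1200.0 / 27106
nu = 0.0443 mol/L

0.0443 mol/L


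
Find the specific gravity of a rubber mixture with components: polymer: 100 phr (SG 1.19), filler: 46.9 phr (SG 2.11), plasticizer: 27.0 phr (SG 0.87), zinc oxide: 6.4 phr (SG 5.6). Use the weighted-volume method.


Sum of weights = 180.3
Volume contributions:
  polymer: 100/1.19 = 84.0336
  filler: 46.9/2.11 = 22.2275
  plasticizer: 27.0/0.87 = 31.0345
  zinc oxide: 6.4/5.6 = 1.1429
Sum of volumes = 138.4384
SG = 180.3 / 138.4384 = 1.302

SG = 1.302


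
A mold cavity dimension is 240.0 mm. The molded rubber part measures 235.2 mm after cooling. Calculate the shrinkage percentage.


Shrinkage = (mold - part) / mold * 100
= (240.0 - 235.2) / 240.0 * 100
= 4.8 / 240.0 * 100
= 2.0%

2.0%


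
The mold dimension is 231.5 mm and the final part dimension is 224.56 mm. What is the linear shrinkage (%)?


Shrinkage = (mold - part) / mold * 100
= (231.5 - 224.56) / 231.5 * 100
= 6.94 / 231.5 * 100
= 3.0%

3.0%


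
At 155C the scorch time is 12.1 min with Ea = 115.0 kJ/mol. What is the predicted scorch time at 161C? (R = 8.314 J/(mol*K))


Convert temperatures: T1 = 155 + 273.15 = 428.15 K, T2 = 161 + 273.15 = 434.15 K
ts2_new = 12.1 * exp(115000 / 8.314 * (1/434.15 - 1/428.15))
1/T2 - 1/T1 = -3.2279e-05
ts2_new = 7.74 min

7.74 min


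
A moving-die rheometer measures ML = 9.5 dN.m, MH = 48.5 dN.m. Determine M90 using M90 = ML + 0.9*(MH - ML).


M90 = ML + 0.9 * (MH - ML)
M90 = 9.5 + 0.9 * (48.5 - 9.5)
M90 = 9.5 + 0.9 * 39.0
M90 = 44.6 dN.m

44.6 dN.m


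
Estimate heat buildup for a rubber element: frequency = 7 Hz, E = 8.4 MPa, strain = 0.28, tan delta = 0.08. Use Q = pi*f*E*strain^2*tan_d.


Q = pi * f * E * strain^2 * tan_d
= pi * 7 * 8.4 * 0.28^2 * 0.08
= pi * 7 * 8.4 * 0.0784 * 0.08
= 1.1586

Q = 1.1586


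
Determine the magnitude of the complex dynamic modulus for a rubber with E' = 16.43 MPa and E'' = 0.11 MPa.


|E*| = sqrt(E'^2 + E''^2)
= sqrt(16.43^2 + 0.11^2)
= sqrt(269.9449 + 0.0121)
= 16.43 MPa

16.43 MPa


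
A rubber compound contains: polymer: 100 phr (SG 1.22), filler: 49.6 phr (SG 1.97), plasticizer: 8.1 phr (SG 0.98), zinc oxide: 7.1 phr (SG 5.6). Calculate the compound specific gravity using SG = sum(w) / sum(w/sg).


Sum of weights = 164.8
Volume contributions:
  polymer: 100/1.22 = 81.9672
  filler: 49.6/1.97 = 25.1777
  plasticizer: 8.1/0.98 = 8.2653
  zinc oxide: 7.1/5.6 = 1.2679
Sum of volumes = 116.6780
SG = 164.8 / 116.6780 = 1.412

SG = 1.412


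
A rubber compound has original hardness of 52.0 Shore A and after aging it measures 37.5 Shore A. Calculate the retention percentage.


Retention = aged / original * 100
= 37.5 / 52.0 * 100
= 72.1%

72.1%


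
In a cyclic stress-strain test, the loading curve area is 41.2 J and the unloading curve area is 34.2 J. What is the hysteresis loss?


Hysteresis loss = loading - unloading
= 41.2 - 34.2
= 7.0 J

7.0 J


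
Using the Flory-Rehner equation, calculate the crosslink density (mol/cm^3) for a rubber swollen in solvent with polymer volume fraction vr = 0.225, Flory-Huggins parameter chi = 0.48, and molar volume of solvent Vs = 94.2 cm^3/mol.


ln(1 - vr) = ln(1 - 0.225) = -0.2549
Numerator = -((-0.2549) + 0.225 + 0.48 * 0.225^2) = 0.0056
Denominator = 94.2 * (0.225^(1/3) - 0.225/2) = 46.6968
nu = 0.0056 / 46.6968 = 1.1976e-04 mol/cm^3

1.1976e-04 mol/cm^3


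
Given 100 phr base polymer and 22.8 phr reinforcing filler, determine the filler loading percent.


Filler % = filler / (rubber + filler) * 100
= 22.8 / (100 + 22.8) * 100
= 22.8 / 122.8 * 100
= 18.57%

18.57%


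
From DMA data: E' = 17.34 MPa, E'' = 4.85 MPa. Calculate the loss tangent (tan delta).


tan delta = E'' / E'
= 4.85 / 17.34
= 0.2797

tan delta = 0.2797


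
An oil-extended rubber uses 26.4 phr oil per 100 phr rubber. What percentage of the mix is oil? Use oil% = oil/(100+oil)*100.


Oil % = oil / (100 + oil) * 100
= 26.4 / (100 + 26.4) * 100
= 26.4 / 126.4 * 100
= 20.89%

20.89%


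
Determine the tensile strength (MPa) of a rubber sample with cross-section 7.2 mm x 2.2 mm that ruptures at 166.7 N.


Area = width * thickness = 7.2 * 2.2 = 15.84 mm^2
TS = force / area = 166.7 / 15.84 = 10.52 MPa

10.52 MPa


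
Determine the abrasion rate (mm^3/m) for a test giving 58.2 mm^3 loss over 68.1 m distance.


Rate = volume_loss / distance
= 58.2 / 68.1
= 0.855 mm^3/m

0.855 mm^3/m


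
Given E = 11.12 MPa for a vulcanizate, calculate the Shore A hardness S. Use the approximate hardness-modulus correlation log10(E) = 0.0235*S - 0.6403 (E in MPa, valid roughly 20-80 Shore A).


log10(E) = 0.0235*S - 0.6403  =>  S = (log10(E) + 0.6403) / 0.0235
log10(11.12) = 1.046105
S = (1.046105 + 0.6403) / 0.0235 = 1.686405 / 0.0235
S = 71.8

Shore A = 71.8


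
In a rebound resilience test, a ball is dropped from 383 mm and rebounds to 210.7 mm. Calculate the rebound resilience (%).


Resilience = h_rebound / h_drop * 100
= 210.7 / 383 * 100
= 55.0%

55.0%


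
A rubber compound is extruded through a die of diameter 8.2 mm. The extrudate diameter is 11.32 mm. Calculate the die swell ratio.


Die swell ratio = D_extrudate / D_die
= 11.32 / 8.2
= 1.38

Die swell = 1.38


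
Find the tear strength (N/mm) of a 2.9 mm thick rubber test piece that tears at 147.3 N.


Tear strength = force / thickness
= 147.3 / 2.9
= 50.79 N/mm

50.79 N/mm


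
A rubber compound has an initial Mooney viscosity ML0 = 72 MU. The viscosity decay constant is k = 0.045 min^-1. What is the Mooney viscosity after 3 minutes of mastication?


ML = ML0 * exp(-k * t)
ML = 72 * exp(-0.045 * 3)
ML = 72 * 0.8737
ML = 62.91 MU

62.91 MU


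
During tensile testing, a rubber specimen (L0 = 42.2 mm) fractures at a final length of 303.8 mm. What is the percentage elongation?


Elongation = (Lf - L0) / L0 * 100
= (303.8 - 42.2) / 42.2 * 100
= 261.6 / 42.2 * 100
= 619.9%

619.9%


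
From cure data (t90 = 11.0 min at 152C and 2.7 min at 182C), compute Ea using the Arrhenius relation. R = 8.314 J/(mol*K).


T1 = 425.15 K, T2 = 455.15 K
1/T1 - 1/T2 = 1.5503e-04
ln(t1/t2) = ln(11.0/2.7) = 1.4046
Ea = 8.314 * 1.4046 / 1.5503e-04 = 75327.1627 J/mol
Ea = 75.33 kJ/mol

75.33 kJ/mol


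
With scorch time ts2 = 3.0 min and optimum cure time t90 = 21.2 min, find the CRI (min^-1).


CRI = 100 / (t90 - ts2)
= 100 / (21.2 - 3.0)
= 100 / 18.2
= 5.49 min^-1

5.49 min^-1


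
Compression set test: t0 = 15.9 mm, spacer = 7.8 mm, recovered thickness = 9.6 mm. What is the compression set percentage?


CS = (t0 - recovered) / (t0 - ts) * 100
= (15.9 - 9.6) / (15.9 - 7.8) * 100
= 6.3 / 8.1 * 100
= 77.8%

77.8%


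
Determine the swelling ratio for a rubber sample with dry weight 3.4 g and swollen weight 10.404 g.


Q = W_swollen / W_dry
Q = 10.404 / 3.4
Q = 3.06

Q = 3.06


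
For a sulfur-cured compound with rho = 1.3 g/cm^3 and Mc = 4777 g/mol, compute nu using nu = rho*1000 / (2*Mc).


nu = rho * 1000 / (2 * Mc)
nu = 1.3 * 1000 / (2 * 4777)
nu = 1300.0 / 9554
nu = 0.1361 mol/L

0.1361 mol/L


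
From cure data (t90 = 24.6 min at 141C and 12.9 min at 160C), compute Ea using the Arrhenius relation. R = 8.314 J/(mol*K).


T1 = 414.15 K, T2 = 433.15 K
1/T1 - 1/T2 = 1.0592e-04
ln(t1/t2) = ln(24.6/12.9) = 0.6455
Ea = 8.314 * 0.6455 / 1.0592e-04 = 50671.2388 J/mol
Ea = 50.67 kJ/mol

50.67 kJ/mol


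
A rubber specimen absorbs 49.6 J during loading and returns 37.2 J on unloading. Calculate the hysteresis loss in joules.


Hysteresis loss = loading - unloading
= 49.6 - 37.2
= 12.4 J

12.4 J


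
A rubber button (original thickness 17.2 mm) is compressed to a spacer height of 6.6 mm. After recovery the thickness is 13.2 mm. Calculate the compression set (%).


CS = (t0 - recovered) / (t0 - ts) * 100
= (17.2 - 13.2) / (17.2 - 6.6) * 100
= 4.0 / 10.6 * 100
= 37.7%

37.7%


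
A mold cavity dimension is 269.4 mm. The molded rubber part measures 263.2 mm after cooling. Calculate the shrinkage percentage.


Shrinkage = (mold - part) / mold * 100
= (269.4 - 263.2) / 269.4 * 100
= 6.2 / 269.4 * 100
= 2.3%

2.3%


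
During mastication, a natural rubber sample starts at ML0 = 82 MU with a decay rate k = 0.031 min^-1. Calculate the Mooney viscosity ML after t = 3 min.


ML = ML0 * exp(-k * t)
ML = 82 * exp(-0.031 * 3)
ML = 82 * 0.9112
ML = 74.72 MU

74.72 MU


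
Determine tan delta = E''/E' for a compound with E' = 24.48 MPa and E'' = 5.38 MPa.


tan delta = E'' / E'
= 5.38 / 24.48
= 0.2198

tan delta = 0.2198


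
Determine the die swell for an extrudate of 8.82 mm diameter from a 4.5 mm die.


Die swell ratio = D_extrudate / D_die
= 8.82 / 4.5
= 1.96

Die swell = 1.96


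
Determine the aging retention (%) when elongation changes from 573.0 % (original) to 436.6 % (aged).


Retention = aged / original * 100
= 436.6 / 573.0 * 100
= 76.2%

76.2%


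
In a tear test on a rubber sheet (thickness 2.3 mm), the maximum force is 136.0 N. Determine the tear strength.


Tear strength = force / thickness
= 136.0 / 2.3
= 59.13 N/mm

59.13 N/mm


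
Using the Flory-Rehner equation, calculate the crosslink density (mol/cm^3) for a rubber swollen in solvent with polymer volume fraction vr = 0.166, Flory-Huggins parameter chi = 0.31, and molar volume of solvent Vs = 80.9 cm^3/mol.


ln(1 - vr) = ln(1 - 0.166) = -0.1815
Numerator = -((-0.1815) + 0.166 + 0.31 * 0.166^2) = 0.0070
Denominator = 80.9 * (0.166^(1/3) - 0.166/2) = 37.7468
nu = 0.0070 / 37.7468 = 1.8490e-04 mol/cm^3

1.8490e-04 mol/cm^3


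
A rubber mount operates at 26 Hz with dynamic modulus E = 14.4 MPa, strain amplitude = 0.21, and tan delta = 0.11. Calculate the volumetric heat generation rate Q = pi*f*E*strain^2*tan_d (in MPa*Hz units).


Q = pi * f * E * strain^2 * tan_d
= pi * 26 * 14.4 * 0.21^2 * 0.11
= pi * 26 * 14.4 * 0.0441 * 0.11
= 5.7058

Q = 5.7058


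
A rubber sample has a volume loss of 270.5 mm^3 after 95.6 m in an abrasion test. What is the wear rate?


Rate = volume_loss / distance
= 270.5 / 95.6
= 2.829 mm^3/m

2.829 mm^3/m


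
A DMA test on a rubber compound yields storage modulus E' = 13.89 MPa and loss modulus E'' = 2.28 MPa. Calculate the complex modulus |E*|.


|E*| = sqrt(E'^2 + E''^2)
= sqrt(13.89^2 + 2.28^2)
= sqrt(192.9321 + 5.1984)
= 14.076 MPa

14.076 MPa


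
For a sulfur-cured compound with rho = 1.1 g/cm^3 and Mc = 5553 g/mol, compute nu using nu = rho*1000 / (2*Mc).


nu = rho * 1000 / (2 * Mc)
nu = 1.1 * 1000 / (2 * 5553)
nu = 1100.0 / 11106
nu = 0.0990 mol/L

0.0990 mol/L


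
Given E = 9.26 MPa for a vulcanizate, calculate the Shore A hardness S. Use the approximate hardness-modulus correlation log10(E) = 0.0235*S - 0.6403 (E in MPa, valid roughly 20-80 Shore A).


log10(E) = 0.0235*S - 0.6403  =>  S = (log10(E) + 0.6403) / 0.0235
log10(9.26) = 0.966611
S = (0.966611 + 0.6403) / 0.0235 = 1.606911 / 0.0235
S = 68.4

Shore A = 68.4


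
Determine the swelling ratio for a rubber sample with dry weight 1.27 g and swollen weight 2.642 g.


Q = W_swollen / W_dry
Q = 2.642 / 1.27
Q = 2.08

Q = 2.08


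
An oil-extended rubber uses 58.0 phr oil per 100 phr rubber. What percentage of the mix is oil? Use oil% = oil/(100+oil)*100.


Oil % = oil / (100 + oil) * 100
= 58.0 / (100 + 58.0) * 100
= 58.0 / 158.0 * 100
= 36.71%

36.71%


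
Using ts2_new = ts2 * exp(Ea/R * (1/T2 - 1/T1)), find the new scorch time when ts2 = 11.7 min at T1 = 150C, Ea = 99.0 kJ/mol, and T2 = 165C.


Convert temperatures: T1 = 150 + 273.15 = 423.15 K, T2 = 165 + 273.15 = 438.15 K
ts2_new = 11.7 * exp(99000 / 8.314 * (1/438.15 - 1/423.15))
1/T2 - 1/T1 = -8.0905e-05
ts2_new = 4.46 min

4.46 min


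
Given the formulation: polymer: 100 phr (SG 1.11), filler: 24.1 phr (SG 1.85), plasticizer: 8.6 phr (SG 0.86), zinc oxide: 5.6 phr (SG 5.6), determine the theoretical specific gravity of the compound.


Sum of weights = 138.3
Volume contributions:
  polymer: 100/1.11 = 90.0901
  filler: 24.1/1.85 = 13.0270
  plasticizer: 8.6/0.86 = 10.0000
  zinc oxide: 5.6/5.6 = 1.0000
Sum of volumes = 114.1171
SG = 138.3 / 114.1171 = 1.212

SG = 1.212


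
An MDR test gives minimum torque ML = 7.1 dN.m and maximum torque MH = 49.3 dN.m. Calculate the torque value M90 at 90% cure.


M90 = ML + 0.9 * (MH - ML)
M90 = 7.1 + 0.9 * (49.3 - 7.1)
M90 = 7.1 + 0.9 * 42.2
M90 = 45.08 dN.m

45.08 dN.m


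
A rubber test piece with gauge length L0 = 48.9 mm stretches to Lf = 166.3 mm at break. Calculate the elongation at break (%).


Elongation = (Lf - L0) / L0 * 100
= (166.3 - 48.9) / 48.9 * 100
= 117.4 / 48.9 * 100
= 240.1%

240.1%


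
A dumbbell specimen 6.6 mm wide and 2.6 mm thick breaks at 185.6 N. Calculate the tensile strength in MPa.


Area = width * thickness = 6.6 * 2.6 = 17.16 mm^2
TS = force / area = 185.6 / 17.16 = 10.82 MPa

10.82 MPa


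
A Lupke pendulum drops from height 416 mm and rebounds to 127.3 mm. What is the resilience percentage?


Resilience = h_rebound / h_drop * 100
= 127.3 / 416 * 100
= 30.6%

30.6%


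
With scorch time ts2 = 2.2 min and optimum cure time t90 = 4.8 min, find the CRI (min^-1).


CRI = 100 / (t90 - ts2)
= 100 / (4.8 - 2.2)
= 100 / 2.6
= 38.46 min^-1

38.46 min^-1


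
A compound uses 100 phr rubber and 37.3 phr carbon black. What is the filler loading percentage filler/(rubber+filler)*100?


Filler % = filler / (rubber + filler) * 100
= 37.3 / (100 + 37.3) * 100
= 37.3 / 137.3 * 100
= 27.17%

27.17%


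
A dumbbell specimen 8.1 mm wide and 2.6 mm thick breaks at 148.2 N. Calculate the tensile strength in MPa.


Area = width * thickness = 8.1 * 2.6 = 21.06 mm^2
TS = force / area = 148.2 / 21.06 = 7.04 MPa

7.04 MPa


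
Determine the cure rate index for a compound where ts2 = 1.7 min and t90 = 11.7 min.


CRI = 100 / (t90 - ts2)
= 100 / (11.7 - 1.7)
= 100 / 10.0
= 10.0 min^-1

10.0 min^-1


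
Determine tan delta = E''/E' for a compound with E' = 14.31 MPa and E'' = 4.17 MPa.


tan delta = E'' / E'
= 4.17 / 14.31
= 0.2914

tan delta = 0.2914


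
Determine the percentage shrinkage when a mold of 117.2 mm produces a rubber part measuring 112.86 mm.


Shrinkage = (mold - part) / mold * 100
= (117.2 - 112.86) / 117.2 * 100
= 4.34 / 117.2 * 100
= 3.7%

3.7%


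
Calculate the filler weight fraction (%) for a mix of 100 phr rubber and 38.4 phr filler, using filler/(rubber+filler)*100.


Filler % = filler / (rubber + filler) * 100
= 38.4 / (100 + 38.4) * 100
= 38.4 / 138.4 * 100
= 27.75%

27.75%


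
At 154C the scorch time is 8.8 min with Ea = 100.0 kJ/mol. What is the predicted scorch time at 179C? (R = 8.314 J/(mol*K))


Convert temperatures: T1 = 154 + 273.15 = 427.15 K, T2 = 179 + 273.15 = 452.15 K
ts2_new = 8.8 * exp(100000 / 8.314 * (1/452.15 - 1/427.15))
1/T2 - 1/T1 = -1.2944e-04
ts2_new = 1.85 min

1.85 min


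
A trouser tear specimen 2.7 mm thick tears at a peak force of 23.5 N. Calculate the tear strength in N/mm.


Tear strength = force / thickness
= 23.5 / 2.7
= 8.7 N/mm

8.7 N/mm


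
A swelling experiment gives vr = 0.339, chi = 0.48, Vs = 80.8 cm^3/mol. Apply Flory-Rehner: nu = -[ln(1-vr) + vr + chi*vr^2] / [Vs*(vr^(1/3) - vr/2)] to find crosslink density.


ln(1 - vr) = ln(1 - 0.339) = -0.4140
Numerator = -((-0.4140) + 0.339 + 0.48 * 0.339^2) = 0.0198
Denominator = 80.8 * (0.339^(1/3) - 0.339/2) = 42.6437
nu = 0.0198 / 42.6437 = 4.6524e-04 mol/cm^3

4.6524e-04 mol/cm^3


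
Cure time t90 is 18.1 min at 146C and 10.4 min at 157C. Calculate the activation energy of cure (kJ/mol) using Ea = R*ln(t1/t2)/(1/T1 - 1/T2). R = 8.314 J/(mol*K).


T1 = 419.15 K, T2 = 430.15 K
1/T1 - 1/T2 = 6.1010e-05
ln(t1/t2) = ln(18.1/10.4) = 0.5541
Ea = 8.314 * 0.5541 / 6.1010e-05 = 75509.1687 J/mol
Ea = 75.51 kJ/mol

75.51 kJ/mol


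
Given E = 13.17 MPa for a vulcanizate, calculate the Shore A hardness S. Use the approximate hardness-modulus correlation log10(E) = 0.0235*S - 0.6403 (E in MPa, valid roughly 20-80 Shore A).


log10(E) = 0.0235*S - 0.6403  =>  S = (log10(E) + 0.6403) / 0.0235
log10(13.17) = 1.119586
S = (1.119586 + 0.6403) / 0.0235 = 1.759886 / 0.0235
S = 74.9

Shore A = 74.9


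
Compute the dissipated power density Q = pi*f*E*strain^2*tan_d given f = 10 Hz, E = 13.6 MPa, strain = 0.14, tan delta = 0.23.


Q = pi * f * E * strain^2 * tan_d
= pi * 10 * 13.6 * 0.14^2 * 0.23
= pi * 10 * 13.6 * 0.0196 * 0.23
= 1.9261

Q = 1.9261


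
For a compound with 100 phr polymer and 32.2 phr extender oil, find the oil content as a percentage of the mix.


Oil % = oil / (100 + oil) * 100
= 32.2 / (100 + 32.2) * 100
= 32.2 / 132.2 * 100
= 24.36%

24.36%


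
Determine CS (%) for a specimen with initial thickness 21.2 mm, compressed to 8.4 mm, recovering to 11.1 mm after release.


CS = (t0 - recovered) / (t0 - ts) * 100
= (21.2 - 11.1) / (21.2 - 8.4) * 100
= 10.1 / 12.8 * 100
= 78.9%

78.9%


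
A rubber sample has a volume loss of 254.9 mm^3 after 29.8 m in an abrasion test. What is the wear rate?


Rate = volume_loss / distance
= 254.9 / 29.8
= 8.554 mm^3/m

8.554 mm^3/m


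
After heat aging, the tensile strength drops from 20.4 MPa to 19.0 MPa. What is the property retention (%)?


Retention = aged / original * 100
= 19.0 / 20.4 * 100
= 93.1%

93.1%


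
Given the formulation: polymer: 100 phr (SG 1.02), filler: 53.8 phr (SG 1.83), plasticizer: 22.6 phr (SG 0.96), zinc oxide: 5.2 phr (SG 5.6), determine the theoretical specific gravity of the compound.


Sum of weights = 181.6
Volume contributions:
  polymer: 100/1.02 = 98.0392
  filler: 53.8/1.83 = 29.3989
  plasticizer: 22.6/0.96 = 23.5417
  zinc oxide: 5.2/5.6 = 0.9286
Sum of volumes = 151.9084
SG = 181.6 / 151.9084 = 1.195

SG = 1.195


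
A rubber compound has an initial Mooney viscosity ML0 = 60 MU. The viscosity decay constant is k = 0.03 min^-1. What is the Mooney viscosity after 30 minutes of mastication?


ML = ML0 * exp(-k * t)
ML = 60 * exp(-0.03 * 30)
ML = 60 * 0.4066
ML = 24.39 MU

24.39 MU


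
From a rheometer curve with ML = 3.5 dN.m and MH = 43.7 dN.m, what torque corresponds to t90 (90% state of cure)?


M90 = ML + 0.9 * (MH - ML)
M90 = 3.5 + 0.9 * (43.7 - 3.5)
M90 = 3.5 + 0.9 * 40.2
M90 = 39.68 dN.m

39.68 dN.m


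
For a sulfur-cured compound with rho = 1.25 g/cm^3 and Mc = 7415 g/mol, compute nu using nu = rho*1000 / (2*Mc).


nu = rho * 1000 / (2 * Mc)
nu = 1.25 * 1000 / (2 * 7415)
nu = 1250.0 / 14830
nu = 0.0843 mol/L

0.0843 mol/L


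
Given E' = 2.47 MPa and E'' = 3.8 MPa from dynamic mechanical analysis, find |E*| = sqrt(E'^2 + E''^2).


|E*| = sqrt(E'^2 + E''^2)
= sqrt(2.47^2 + 3.8^2)
= sqrt(6.1009 + 14.4400)
= 4.532 MPa

4.532 MPa


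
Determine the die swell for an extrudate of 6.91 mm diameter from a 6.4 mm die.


Die swell ratio = D_extrudate / D_die
= 6.91 / 6.4
= 1.08

Die swell = 1.08


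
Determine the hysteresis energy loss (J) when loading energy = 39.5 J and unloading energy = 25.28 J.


Hysteresis loss = loading - unloading
= 39.5 - 25.28
= 14.22 J

14.22 J


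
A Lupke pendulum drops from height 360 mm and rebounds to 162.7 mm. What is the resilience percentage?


Resilience = h_rebound / h_drop * 100
= 162.7 / 360 * 100
= 45.2%

45.2%


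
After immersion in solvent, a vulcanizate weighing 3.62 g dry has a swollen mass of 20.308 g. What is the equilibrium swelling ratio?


Q = W_swollen / W_dry
Q = 20.308 / 3.62
Q = 5.61

Q = 5.61


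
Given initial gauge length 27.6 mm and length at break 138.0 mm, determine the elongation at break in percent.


Elongation = (Lf - L0) / L0 * 100
= (138.0 - 27.6) / 27.6 * 100
= 110.4 / 27.6 * 100
= 400.0%

400.0%


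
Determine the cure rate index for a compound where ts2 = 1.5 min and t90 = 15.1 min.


CRI = 100 / (t90 - ts2)
= 100 / (15.1 - 1.5)
= 100 / 13.6
= 7.35 min^-1

7.35 min^-1


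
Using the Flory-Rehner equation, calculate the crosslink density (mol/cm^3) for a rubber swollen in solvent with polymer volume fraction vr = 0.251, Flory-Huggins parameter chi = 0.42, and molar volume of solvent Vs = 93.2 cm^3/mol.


ln(1 - vr) = ln(1 - 0.251) = -0.2890
Numerator = -((-0.2890) + 0.251 + 0.42 * 0.251^2) = 0.0116
Denominator = 93.2 * (0.251^(1/3) - 0.251/2) = 47.0939
nu = 0.0116 / 47.0939 = 2.4538e-04 mol/cm^3

2.4538e-04 mol/cm^3


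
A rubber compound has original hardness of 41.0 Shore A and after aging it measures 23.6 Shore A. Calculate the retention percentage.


Retention = aged / original * 100
= 23.6 / 41.0 * 100
= 57.6%

57.6%


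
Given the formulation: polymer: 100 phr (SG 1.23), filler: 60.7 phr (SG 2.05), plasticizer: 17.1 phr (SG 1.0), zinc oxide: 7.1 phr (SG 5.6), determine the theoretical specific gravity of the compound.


Sum of weights = 184.9
Volume contributions:
  polymer: 100/1.23 = 81.3008
  filler: 60.7/2.05 = 29.6098
  plasticizer: 17.1/1.0 = 17.1000
  zinc oxide: 7.1/5.6 = 1.2679
Sum of volumes = 129.2784
SG = 184.9 / 129.2784 = 1.43

SG = 1.43


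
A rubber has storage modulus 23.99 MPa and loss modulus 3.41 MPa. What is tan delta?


tan delta = E'' / E'
= 3.41 / 23.99
= 0.1421

tan delta = 0.1421


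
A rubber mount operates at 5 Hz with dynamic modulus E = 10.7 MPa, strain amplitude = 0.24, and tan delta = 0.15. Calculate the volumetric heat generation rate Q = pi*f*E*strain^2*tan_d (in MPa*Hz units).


Q = pi * f * E * strain^2 * tan_d
= pi * 5 * 10.7 * 0.24^2 * 0.15
= pi * 5 * 10.7 * 0.0576 * 0.15
= 1.4522

Q = 1.4522


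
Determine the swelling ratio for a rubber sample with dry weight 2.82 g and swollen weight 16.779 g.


Q = W_swollen / W_dry
Q = 16.779 / 2.82
Q = 5.95

Q = 5.95


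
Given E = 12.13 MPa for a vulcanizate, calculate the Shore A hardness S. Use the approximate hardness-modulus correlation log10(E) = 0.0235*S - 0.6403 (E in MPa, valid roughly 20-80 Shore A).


log10(E) = 0.0235*S - 0.6403  =>  S = (log10(E) + 0.6403) / 0.0235
log10(12.13) = 1.083861
S = (1.083861 + 0.6403) / 0.0235 = 1.724161 / 0.0235
S = 73.4

Shore A = 73.4


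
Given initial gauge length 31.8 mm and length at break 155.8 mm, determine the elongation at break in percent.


Elongation = (Lf - L0) / L0 * 100
= (155.8 - 31.8) / 31.8 * 100
= 124.0 / 31.8 * 100
= 389.9%

389.9%


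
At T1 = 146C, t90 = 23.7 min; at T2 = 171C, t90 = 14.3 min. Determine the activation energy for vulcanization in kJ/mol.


T1 = 419.15 K, T2 = 444.15 K
1/T1 - 1/T2 = 1.3429e-04
ln(t1/t2) = ln(23.7/14.3) = 0.5052
Ea = 8.314 * 0.5052 / 1.3429e-04 = 31278.4932 J/mol
Ea = 31.28 kJ/mol

31.28 kJ/mol


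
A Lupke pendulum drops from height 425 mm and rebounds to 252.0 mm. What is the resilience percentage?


Resilience = h_rebound / h_drop * 100
= 252.0 / 425 * 100
= 59.3%

59.3%
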